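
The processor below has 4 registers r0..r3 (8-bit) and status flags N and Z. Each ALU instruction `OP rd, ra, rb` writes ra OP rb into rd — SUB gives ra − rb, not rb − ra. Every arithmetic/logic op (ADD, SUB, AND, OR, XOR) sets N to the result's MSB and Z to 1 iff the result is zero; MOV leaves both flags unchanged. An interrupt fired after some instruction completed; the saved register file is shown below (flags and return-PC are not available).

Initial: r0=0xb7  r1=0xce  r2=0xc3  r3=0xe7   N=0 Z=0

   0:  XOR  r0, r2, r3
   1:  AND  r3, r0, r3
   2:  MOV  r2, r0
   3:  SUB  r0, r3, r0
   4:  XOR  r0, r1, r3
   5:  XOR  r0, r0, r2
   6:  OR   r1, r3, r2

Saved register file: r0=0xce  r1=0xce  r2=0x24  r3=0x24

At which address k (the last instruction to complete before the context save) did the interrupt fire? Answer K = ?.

after  0: r0=0x24 r1=0xce r2=0xc3 r3=0xe7  N=0 Z=0
after  1: r0=0x24 r1=0xce r2=0xc3 r3=0x24  N=0 Z=0
after  2: r0=0x24 r1=0xce r2=0x24 r3=0x24  N=0 Z=0
after  3: r0=0x00 r1=0xce r2=0x24 r3=0x24  N=0 Z=1
after  4: r0=0xea r1=0xce r2=0x24 r3=0x24  N=1 Z=0
after  5: r0=0xce r1=0xce r2=0x24 r3=0x24  N=1 Z=0
-- IRQ taken; context saved, return-PC = 6 --

K = 5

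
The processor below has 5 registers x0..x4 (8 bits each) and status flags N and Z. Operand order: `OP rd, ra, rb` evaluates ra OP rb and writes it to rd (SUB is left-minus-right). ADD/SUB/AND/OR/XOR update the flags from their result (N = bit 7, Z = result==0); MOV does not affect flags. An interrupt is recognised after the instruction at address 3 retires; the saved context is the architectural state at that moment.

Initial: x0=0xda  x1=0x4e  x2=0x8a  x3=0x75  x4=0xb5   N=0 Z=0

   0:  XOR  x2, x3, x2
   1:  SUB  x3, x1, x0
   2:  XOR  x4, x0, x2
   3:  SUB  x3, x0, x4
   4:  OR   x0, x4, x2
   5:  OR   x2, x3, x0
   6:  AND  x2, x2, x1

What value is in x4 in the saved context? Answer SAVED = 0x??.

SAVED = 0x25

after  0: x0=0xda x1=0x4e x2=0xff x3=0x75 x4=0xb5  N=1 Z=0
after  1: x0=0xda x1=0x4e x2=0xff x3=0x74 x4=0xb5  N=0 Z=0
after  2: x0=0xda x1=0x4e x2=0xff x3=0x74 x4=0x25  N=0 Z=0
after  3: x0=0xda x1=0x4e x2=0xff x3=0xb5 x4=0x25  N=1 Z=0
-- IRQ taken; context saved, return-PC = 4 --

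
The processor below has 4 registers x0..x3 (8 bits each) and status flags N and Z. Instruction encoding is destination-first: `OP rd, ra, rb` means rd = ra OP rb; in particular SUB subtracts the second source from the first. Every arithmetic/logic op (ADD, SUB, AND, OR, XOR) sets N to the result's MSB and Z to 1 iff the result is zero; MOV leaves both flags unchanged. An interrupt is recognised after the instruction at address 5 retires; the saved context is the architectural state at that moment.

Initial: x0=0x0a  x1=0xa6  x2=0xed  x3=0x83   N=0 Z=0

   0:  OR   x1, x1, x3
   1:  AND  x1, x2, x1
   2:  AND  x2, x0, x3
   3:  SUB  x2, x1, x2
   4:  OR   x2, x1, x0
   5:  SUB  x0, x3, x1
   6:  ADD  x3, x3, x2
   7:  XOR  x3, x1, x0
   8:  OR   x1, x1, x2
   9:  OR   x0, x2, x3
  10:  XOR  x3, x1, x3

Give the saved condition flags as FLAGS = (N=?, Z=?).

FLAGS = (N=1, Z=0)

after  0: x0=0x0a x1=0xa7 x2=0xed x3=0x83  N=1 Z=0
after  1: x0=0x0a x1=0xa5 x2=0xed x3=0x83  N=1 Z=0
after  2: x0=0x0a x1=0xa5 x2=0x02 x3=0x83  N=0 Z=0
after  3: x0=0x0a x1=0xa5 x2=0xa3 x3=0x83  N=1 Z=0
after  4: x0=0x0a x1=0xa5 x2=0xaf x3=0x83  N=1 Z=0
after  5: x0=0xde x1=0xa5 x2=0xaf x3=0x83  N=1 Z=0
-- IRQ taken; context saved, return-PC = 6 --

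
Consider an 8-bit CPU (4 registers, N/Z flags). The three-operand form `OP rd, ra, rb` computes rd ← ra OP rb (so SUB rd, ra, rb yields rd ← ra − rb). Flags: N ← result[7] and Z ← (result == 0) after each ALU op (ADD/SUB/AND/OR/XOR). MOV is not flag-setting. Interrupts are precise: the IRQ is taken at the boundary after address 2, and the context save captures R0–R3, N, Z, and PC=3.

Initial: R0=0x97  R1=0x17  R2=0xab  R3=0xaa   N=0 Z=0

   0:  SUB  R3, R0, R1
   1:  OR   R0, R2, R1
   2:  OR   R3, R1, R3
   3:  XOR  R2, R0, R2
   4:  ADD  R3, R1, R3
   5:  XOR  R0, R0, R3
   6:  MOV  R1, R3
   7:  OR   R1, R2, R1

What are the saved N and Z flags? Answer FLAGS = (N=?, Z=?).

FLAGS = (N=1, Z=0)

after  0: R0=0x97 R1=0x17 R2=0xab R3=0x80  N=1 Z=0
after  1: R0=0xbf R1=0x17 R2=0xab R3=0x80  N=1 Z=0
after  2: R0=0xbf R1=0x17 R2=0xab R3=0x97  N=1 Z=0
-- IRQ taken; context saved, return-PC = 3 --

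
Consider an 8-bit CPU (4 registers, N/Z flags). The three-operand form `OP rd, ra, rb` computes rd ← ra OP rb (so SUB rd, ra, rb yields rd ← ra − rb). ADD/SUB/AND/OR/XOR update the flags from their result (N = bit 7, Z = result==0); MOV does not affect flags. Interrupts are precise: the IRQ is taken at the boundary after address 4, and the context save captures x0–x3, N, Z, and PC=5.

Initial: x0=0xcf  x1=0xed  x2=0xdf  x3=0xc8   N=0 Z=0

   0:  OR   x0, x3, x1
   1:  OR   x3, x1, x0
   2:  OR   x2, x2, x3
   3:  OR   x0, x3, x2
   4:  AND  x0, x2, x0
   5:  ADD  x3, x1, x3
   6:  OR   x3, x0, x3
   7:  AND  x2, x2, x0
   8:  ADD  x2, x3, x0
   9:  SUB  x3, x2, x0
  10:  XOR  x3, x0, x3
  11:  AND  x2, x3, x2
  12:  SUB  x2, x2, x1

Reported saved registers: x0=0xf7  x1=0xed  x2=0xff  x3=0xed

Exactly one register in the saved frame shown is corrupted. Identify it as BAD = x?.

after  0: x0=0xed x1=0xed x2=0xdf x3=0xc8  N=1 Z=0
after  1: x0=0xed x1=0xed x2=0xdf x3=0xed  N=1 Z=0
after  2: x0=0xed x1=0xed x2=0xff x3=0xed  N=1 Z=0
after  3: x0=0xff x1=0xed x2=0xff x3=0xed  N=1 Z=0
after  4: x0=0xff x1=0xed x2=0xff x3=0xed  N=1 Z=0
-- IRQ taken; context saved, return-PC = 5 --
mismatch: x0: reported 0xf7 vs actual 0xff

BAD = x0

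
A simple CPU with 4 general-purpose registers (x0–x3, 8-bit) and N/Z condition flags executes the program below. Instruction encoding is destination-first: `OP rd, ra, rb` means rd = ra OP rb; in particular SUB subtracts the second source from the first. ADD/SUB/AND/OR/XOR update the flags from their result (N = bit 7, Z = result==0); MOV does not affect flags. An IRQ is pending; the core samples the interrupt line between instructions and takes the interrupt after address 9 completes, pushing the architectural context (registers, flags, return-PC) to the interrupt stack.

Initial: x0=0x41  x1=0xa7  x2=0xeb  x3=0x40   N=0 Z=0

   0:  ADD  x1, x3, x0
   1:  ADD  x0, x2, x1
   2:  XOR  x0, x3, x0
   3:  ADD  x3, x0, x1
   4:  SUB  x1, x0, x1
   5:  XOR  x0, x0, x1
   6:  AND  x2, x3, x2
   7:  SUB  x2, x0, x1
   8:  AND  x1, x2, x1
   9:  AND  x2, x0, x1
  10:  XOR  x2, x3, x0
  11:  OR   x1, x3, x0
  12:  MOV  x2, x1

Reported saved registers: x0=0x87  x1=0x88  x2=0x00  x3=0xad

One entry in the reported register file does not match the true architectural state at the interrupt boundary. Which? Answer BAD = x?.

after  0: x0=0x41 x1=0x81 x2=0xeb x3=0x40  N=1 Z=0
after  1: x0=0x6c x1=0x81 x2=0xeb x3=0x40  N=0 Z=0
after  2: x0=0x2c x1=0x81 x2=0xeb x3=0x40  N=0 Z=0
after  3: x0=0x2c x1=0x81 x2=0xeb x3=0xad  N=1 Z=0
after  4: x0=0x2c x1=0xab x2=0xeb x3=0xad  N=1 Z=0
after  5: x0=0x87 x1=0xab x2=0xeb x3=0xad  N=1 Z=0
after  6: x0=0x87 x1=0xab x2=0xa9 x3=0xad  N=1 Z=0
after  7: x0=0x87 x1=0xab x2=0xdc x3=0xad  N=1 Z=0
after  8: x0=0x87 x1=0x88 x2=0xdc x3=0xad  N=1 Z=0
after  9: x0=0x87 x1=0x88 x2=0x80 x3=0xad  N=1 Z=0
-- IRQ taken; context saved, return-PC = 10 --
mismatch: x2: reported 0x00 vs actual 0x80

BAD = x2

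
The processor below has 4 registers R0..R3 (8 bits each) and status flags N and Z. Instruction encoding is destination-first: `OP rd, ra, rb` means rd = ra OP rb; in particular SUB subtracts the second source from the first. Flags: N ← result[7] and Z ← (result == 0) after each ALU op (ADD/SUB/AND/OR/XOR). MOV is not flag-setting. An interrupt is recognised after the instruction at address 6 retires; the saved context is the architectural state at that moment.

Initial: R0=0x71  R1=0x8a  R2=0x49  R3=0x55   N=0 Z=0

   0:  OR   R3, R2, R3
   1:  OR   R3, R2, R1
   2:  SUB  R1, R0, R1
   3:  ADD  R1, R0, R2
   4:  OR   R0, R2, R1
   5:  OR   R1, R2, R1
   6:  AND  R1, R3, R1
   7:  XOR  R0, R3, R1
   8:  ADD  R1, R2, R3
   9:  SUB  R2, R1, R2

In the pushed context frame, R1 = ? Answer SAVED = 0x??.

after  0: R0=0x71 R1=0x8a R2=0x49 R3=0x5d  N=0 Z=0
after  1: R0=0x71 R1=0x8a R2=0x49 R3=0xcb  N=1 Z=0
after  2: R0=0x71 R1=0xe7 R2=0x49 R3=0xcb  N=1 Z=0
after  3: R0=0x71 R1=0xba R2=0x49 R3=0xcb  N=1 Z=0
after  4: R0=0xfb R1=0xba R2=0x49 R3=0xcb  N=1 Z=0
after  5: R0=0xfb R1=0xfb R2=0x49 R3=0xcb  N=1 Z=0
after  6: R0=0xfb R1=0xcb R2=0x49 R3=0xcb  N=1 Z=0
-- IRQ taken; context saved, return-PC = 7 --

SAVED = 0xcb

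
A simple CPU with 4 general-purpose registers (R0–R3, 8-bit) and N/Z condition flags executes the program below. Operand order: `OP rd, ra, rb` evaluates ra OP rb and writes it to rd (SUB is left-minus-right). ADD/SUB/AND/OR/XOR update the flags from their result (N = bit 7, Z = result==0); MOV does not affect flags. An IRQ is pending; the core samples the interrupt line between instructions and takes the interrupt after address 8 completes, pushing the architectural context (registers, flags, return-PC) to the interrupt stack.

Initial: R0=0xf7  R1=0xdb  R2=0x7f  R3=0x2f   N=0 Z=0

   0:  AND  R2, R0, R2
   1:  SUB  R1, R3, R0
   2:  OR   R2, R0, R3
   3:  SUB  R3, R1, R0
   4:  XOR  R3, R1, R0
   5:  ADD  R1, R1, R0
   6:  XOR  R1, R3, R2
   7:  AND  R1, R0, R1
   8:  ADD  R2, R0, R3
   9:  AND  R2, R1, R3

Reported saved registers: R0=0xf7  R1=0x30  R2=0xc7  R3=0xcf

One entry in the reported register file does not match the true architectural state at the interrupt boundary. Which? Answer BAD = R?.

BAD = R2

after  0: R0=0xf7 R1=0xdb R2=0x77 R3=0x2f  N=0 Z=0
after  1: R0=0xf7 R1=0x38 R2=0x77 R3=0x2f  N=0 Z=0
after  2: R0=0xf7 R1=0x38 R2=0xff R3=0x2f  N=1 Z=0
after  3: R0=0xf7 R1=0x38 R2=0xff R3=0x41  N=0 Z=0
after  4: R0=0xf7 R1=0x38 R2=0xff R3=0xcf  N=1 Z=0
after  5: R0=0xf7 R1=0x2f R2=0xff R3=0xcf  N=0 Z=0
after  6: R0=0xf7 R1=0x30 R2=0xff R3=0xcf  N=0 Z=0
after  7: R0=0xf7 R1=0x30 R2=0xff R3=0xcf  N=0 Z=0
after  8: R0=0xf7 R1=0x30 R2=0xc6 R3=0xcf  N=1 Z=0
-- IRQ taken; context saved, return-PC = 9 --
mismatch: R2: reported 0xc7 vs actual 0xc6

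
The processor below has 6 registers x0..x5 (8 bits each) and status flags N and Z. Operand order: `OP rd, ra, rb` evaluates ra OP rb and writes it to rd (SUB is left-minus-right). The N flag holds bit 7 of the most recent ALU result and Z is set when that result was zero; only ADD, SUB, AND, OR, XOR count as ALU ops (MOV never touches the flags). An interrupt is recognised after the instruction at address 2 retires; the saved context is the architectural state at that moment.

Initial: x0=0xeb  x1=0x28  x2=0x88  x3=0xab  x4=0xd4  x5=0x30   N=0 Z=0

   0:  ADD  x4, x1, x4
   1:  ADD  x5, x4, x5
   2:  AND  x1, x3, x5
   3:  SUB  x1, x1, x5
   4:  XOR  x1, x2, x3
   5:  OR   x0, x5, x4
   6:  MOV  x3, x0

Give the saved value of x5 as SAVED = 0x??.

SAVED = 0x2c

after  0: x0=0xeb x1=0x28 x2=0x88 x3=0xab x4=0xfc x5=0x30  N=1 Z=0
after  1: x0=0xeb x1=0x28 x2=0x88 x3=0xab x4=0xfc x5=0x2c  N=0 Z=0
after  2: x0=0xeb x1=0x28 x2=0x88 x3=0xab x4=0xfc x5=0x2c  N=0 Z=0
-- IRQ taken; context saved, return-PC = 3 --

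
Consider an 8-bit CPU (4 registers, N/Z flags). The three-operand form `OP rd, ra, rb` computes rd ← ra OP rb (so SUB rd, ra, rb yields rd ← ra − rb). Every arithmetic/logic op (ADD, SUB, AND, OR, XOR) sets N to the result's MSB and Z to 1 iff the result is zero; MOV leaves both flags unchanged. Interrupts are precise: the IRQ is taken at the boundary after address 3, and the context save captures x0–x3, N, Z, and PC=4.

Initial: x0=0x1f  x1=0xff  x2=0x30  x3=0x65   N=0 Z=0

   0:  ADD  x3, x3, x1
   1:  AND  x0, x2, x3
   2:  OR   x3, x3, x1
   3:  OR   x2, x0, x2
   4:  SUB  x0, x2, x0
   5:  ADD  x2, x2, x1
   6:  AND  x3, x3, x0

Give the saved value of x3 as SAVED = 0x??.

SAVED = 0xff

after  0: x0=0x1f x1=0xff x2=0x30 x3=0x64  N=0 Z=0
after  1: x0=0x20 x1=0xff x2=0x30 x3=0x64  N=0 Z=0
after  2: x0=0x20 x1=0xff x2=0x30 x3=0xff  N=1 Z=0
after  3: x0=0x20 x1=0xff x2=0x30 x3=0xff  N=0 Z=0
-- IRQ taken; context saved, return-PC = 4 --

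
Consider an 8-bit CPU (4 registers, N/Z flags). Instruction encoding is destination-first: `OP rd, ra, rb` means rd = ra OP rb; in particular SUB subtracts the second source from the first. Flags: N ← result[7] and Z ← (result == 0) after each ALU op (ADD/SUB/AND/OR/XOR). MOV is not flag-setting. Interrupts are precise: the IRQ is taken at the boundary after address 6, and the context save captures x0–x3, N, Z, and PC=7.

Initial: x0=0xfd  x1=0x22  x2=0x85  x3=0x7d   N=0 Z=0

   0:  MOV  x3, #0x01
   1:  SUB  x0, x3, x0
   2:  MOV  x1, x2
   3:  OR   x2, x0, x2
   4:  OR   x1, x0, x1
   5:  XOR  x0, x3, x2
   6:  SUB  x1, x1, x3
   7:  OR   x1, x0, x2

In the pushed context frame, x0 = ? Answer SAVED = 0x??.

after  0: x0=0xfd x1=0x22 x2=0x85 x3=0x01  N=0 Z=0
after  1: x0=0x04 x1=0x22 x2=0x85 x3=0x01  N=0 Z=0
after  2: x0=0x04 x1=0x85 x2=0x85 x3=0x01  N=0 Z=0
after  3: x0=0x04 x1=0x85 x2=0x85 x3=0x01  N=1 Z=0
after  4: x0=0x04 x1=0x85 x2=0x85 x3=0x01  N=1 Z=0
after  5: x0=0x84 x1=0x85 x2=0x85 x3=0x01  N=1 Z=0
after  6: x0=0x84 x1=0x84 x2=0x85 x3=0x01  N=1 Z=0
-- IRQ taken; context saved, return-PC = 7 --

SAVED = 0x84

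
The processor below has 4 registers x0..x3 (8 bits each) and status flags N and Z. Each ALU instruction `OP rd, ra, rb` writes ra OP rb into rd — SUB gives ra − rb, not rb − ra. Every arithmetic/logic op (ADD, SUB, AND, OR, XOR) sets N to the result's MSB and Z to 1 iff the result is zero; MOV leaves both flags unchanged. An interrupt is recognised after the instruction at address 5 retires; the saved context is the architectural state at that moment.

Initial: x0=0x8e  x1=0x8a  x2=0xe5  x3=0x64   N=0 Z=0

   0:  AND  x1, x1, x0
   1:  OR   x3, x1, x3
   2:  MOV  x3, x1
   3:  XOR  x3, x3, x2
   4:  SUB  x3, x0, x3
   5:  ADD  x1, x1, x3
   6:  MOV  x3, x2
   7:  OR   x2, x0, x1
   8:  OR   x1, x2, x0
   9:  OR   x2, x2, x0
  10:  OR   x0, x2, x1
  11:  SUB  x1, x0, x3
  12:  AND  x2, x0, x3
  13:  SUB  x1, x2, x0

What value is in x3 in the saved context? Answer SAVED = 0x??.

SAVED = 0x1f

after  0: x0=0x8e x1=0x8a x2=0xe5 x3=0x64  N=1 Z=0
after  1: x0=0x8e x1=0x8a x2=0xe5 x3=0xee  N=1 Z=0
after  2: x0=0x8e x1=0x8a x2=0xe5 x3=0x8a  N=1 Z=0
after  3: x0=0x8e x1=0x8a x2=0xe5 x3=0x6f  N=0 Z=0
after  4: x0=0x8e x1=0x8a x2=0xe5 x3=0x1f  N=0 Z=0
after  5: x0=0x8e x1=0xa9 x2=0xe5 x3=0x1f  N=1 Z=0
-- IRQ taken; context saved, return-PC = 6 --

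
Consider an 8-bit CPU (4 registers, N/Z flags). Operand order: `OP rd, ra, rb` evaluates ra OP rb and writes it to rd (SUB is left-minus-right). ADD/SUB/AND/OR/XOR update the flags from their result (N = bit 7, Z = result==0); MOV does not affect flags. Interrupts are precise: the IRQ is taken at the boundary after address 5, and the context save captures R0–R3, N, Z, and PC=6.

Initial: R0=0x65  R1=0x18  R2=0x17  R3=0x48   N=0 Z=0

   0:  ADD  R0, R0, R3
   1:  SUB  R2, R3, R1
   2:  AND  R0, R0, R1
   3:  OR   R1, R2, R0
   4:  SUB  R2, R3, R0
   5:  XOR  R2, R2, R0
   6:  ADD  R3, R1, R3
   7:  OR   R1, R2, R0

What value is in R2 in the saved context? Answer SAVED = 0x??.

SAVED = 0x48

after  0: R0=0xad R1=0x18 R2=0x17 R3=0x48  N=1 Z=0
after  1: R0=0xad R1=0x18 R2=0x30 R3=0x48  N=0 Z=0
after  2: R0=0x08 R1=0x18 R2=0x30 R3=0x48  N=0 Z=0
after  3: R0=0x08 R1=0x38 R2=0x30 R3=0x48  N=0 Z=0
after  4: R0=0x08 R1=0x38 R2=0x40 R3=0x48  N=0 Z=0
after  5: R0=0x08 R1=0x38 R2=0x48 R3=0x48  N=0 Z=0
-- IRQ taken; context saved, return-PC = 6 --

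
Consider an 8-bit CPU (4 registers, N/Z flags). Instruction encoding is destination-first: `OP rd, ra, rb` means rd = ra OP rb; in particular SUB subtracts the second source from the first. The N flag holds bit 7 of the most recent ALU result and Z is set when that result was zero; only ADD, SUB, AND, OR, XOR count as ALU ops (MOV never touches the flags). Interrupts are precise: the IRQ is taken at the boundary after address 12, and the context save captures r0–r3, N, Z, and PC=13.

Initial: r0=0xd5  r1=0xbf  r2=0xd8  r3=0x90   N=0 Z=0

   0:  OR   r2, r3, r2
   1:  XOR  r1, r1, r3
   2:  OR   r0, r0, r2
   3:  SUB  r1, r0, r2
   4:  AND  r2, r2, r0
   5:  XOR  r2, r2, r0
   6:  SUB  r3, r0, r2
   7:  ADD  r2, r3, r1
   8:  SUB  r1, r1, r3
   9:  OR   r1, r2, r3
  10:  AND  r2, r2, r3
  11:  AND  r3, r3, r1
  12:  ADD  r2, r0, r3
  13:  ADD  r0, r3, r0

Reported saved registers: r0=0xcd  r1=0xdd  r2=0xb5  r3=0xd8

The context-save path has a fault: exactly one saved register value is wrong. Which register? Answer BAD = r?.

after  0: r0=0xd5 r1=0xbf r2=0xd8 r3=0x90  N=1 Z=0
after  1: r0=0xd5 r1=0x2f r2=0xd8 r3=0x90  N=0 Z=0
after  2: r0=0xdd r1=0x2f r2=0xd8 r3=0x90  N=1 Z=0
after  3: r0=0xdd r1=0x05 r2=0xd8 r3=0x90  N=0 Z=0
after  4: r0=0xdd r1=0x05 r2=0xd8 r3=0x90  N=1 Z=0
after  5: r0=0xdd r1=0x05 r2=0x05 r3=0x90  N=0 Z=0
after  6: r0=0xdd r1=0x05 r2=0x05 r3=0xd8  N=1 Z=0
after  7: r0=0xdd r1=0x05 r2=0xdd r3=0xd8  N=1 Z=0
after  8: r0=0xdd r1=0x2d r2=0xdd r3=0xd8  N=0 Z=0
after  9: r0=0xdd r1=0xdd r2=0xdd r3=0xd8  N=1 Z=0
after 10: r0=0xdd r1=0xdd r2=0xd8 r3=0xd8  N=1 Z=0
after 11: r0=0xdd r1=0xdd r2=0xd8 r3=0xd8  N=1 Z=0
after 12: r0=0xdd r1=0xdd r2=0xb5 r3=0xd8  N=1 Z=0
-- IRQ taken; context saved, return-PC = 13 --
mismatch: r0: reported 0xcd vs actual 0xdd

BAD = r0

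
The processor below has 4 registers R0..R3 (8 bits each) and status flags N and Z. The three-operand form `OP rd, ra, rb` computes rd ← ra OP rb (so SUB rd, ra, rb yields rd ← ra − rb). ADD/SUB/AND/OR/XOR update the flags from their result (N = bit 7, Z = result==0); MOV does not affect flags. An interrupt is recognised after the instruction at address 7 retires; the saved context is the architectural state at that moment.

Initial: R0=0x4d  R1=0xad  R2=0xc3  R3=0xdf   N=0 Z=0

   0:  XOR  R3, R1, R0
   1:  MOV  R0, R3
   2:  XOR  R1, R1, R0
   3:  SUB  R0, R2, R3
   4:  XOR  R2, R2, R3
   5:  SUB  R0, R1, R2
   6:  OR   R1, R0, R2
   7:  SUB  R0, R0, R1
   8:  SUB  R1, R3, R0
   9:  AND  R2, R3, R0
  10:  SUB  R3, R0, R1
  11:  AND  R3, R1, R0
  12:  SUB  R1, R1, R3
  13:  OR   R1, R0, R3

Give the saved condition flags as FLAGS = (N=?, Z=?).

after  0: R0=0x4d R1=0xad R2=0xc3 R3=0xe0  N=1 Z=0
after  1: R0=0xe0 R1=0xad R2=0xc3 R3=0xe0  N=1 Z=0
after  2: R0=0xe0 R1=0x4d R2=0xc3 R3=0xe0  N=0 Z=0
after  3: R0=0xe3 R1=0x4d R2=0xc3 R3=0xe0  N=1 Z=0
after  4: R0=0xe3 R1=0x4d R2=0x23 R3=0xe0  N=0 Z=0
after  5: R0=0x2a R1=0x4d R2=0x23 R3=0xe0  N=0 Z=0
after  6: R0=0x2a R1=0x2b R2=0x23 R3=0xe0  N=0 Z=0
after  7: R0=0xff R1=0x2b R2=0x23 R3=0xe0  N=1 Z=0
-- IRQ taken; context saved, return-PC = 8 --

FLAGS = (N=1, Z=0)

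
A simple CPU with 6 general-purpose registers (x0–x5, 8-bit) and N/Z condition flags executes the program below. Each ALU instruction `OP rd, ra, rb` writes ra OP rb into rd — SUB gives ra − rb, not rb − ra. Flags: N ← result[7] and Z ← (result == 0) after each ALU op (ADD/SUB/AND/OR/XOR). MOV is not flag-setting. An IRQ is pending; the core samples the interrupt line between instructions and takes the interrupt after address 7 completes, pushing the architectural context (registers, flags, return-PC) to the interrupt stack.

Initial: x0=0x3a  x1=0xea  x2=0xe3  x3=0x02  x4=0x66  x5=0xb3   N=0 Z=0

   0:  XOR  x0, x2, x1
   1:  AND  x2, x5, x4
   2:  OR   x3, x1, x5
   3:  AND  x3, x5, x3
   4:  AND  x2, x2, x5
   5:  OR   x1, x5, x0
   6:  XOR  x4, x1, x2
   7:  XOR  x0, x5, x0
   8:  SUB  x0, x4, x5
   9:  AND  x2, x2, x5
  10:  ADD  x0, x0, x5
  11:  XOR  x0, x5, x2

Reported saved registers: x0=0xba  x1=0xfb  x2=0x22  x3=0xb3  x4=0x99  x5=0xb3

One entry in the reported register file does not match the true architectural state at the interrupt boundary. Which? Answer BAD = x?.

after  0: x0=0x09 x1=0xea x2=0xe3 x3=0x02 x4=0x66 x5=0xb3  N=0 Z=0
after  1: x0=0x09 x1=0xea x2=0x22 x3=0x02 x4=0x66 x5=0xb3  N=0 Z=0
after  2: x0=0x09 x1=0xea x2=0x22 x3=0xfb x4=0x66 x5=0xb3  N=1 Z=0
after  3: x0=0x09 x1=0xea x2=0x22 x3=0xb3 x4=0x66 x5=0xb3  N=1 Z=0
after  4: x0=0x09 x1=0xea x2=0x22 x3=0xb3 x4=0x66 x5=0xb3  N=0 Z=0
after  5: x0=0x09 x1=0xbb x2=0x22 x3=0xb3 x4=0x66 x5=0xb3  N=1 Z=0
after  6: x0=0x09 x1=0xbb x2=0x22 x3=0xb3 x4=0x99 x5=0xb3  N=1 Z=0
after  7: x0=0xba x1=0xbb x2=0x22 x3=0xb3 x4=0x99 x5=0xb3  N=1 Z=0
-- IRQ taken; context saved, return-PC = 8 --
mismatch: x1: reported 0xfb vs actual 0xbb

BAD = x1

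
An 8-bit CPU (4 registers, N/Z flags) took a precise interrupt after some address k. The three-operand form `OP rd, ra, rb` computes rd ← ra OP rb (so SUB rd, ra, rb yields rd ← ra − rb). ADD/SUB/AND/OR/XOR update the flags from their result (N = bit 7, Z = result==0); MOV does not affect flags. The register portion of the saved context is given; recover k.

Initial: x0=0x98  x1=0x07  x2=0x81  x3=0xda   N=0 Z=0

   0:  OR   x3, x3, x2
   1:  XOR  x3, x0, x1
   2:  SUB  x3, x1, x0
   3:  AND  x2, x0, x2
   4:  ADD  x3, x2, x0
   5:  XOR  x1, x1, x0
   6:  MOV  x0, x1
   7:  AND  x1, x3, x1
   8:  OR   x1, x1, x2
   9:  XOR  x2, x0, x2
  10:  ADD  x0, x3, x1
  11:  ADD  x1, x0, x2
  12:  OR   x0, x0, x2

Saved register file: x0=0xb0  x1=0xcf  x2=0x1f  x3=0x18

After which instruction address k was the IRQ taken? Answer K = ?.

after  0: x0=0x98 x1=0x07 x2=0x81 x3=0xdb  N=1 Z=0
after  1: x0=0x98 x1=0x07 x2=0x81 x3=0x9f  N=1 Z=0
after  2: x0=0x98 x1=0x07 x2=0x81 x3=0x6f  N=0 Z=0
after  3: x0=0x98 x1=0x07 x2=0x80 x3=0x6f  N=1 Z=0
after  4: x0=0x98 x1=0x07 x2=0x80 x3=0x18  N=0 Z=0
after  5: x0=0x98 x1=0x9f x2=0x80 x3=0x18  N=1 Z=0
after  6: x0=0x9f x1=0x9f x2=0x80 x3=0x18  N=1 Z=0
after  7: x0=0x9f x1=0x18 x2=0x80 x3=0x18  N=0 Z=0
after  8: x0=0x9f x1=0x98 x2=0x80 x3=0x18  N=1 Z=0
after  9: x0=0x9f x1=0x98 x2=0x1f x3=0x18  N=0 Z=0
after 10: x0=0xb0 x1=0x98 x2=0x1f x3=0x18  N=1 Z=0
after 11: x0=0xb0 x1=0xcf x2=0x1f x3=0x18  N=1 Z=0
-- IRQ taken; context saved, return-PC = 12 --

K = 11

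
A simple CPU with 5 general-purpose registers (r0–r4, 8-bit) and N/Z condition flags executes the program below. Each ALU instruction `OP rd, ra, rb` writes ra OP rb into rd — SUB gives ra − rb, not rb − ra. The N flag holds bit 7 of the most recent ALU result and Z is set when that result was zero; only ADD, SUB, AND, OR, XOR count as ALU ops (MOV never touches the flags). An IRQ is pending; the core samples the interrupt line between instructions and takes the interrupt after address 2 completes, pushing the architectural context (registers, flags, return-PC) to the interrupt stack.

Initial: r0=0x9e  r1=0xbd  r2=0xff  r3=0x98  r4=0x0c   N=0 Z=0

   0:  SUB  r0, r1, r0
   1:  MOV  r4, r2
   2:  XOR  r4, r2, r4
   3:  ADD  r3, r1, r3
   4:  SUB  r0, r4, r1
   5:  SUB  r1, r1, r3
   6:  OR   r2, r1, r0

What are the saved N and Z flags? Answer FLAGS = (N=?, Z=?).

after  0: r0=0x1f r1=0xbd r2=0xff r3=0x98 r4=0x0c  N=0 Z=0
after  1: r0=0x1f r1=0xbd r2=0xff r3=0x98 r4=0xff  N=0 Z=0
after  2: r0=0x1f r1=0xbd r2=0xff r3=0x98 r4=0x00  N=0 Z=1
-- IRQ taken; context saved, return-PC = 3 --

FLAGS = (N=0, Z=1)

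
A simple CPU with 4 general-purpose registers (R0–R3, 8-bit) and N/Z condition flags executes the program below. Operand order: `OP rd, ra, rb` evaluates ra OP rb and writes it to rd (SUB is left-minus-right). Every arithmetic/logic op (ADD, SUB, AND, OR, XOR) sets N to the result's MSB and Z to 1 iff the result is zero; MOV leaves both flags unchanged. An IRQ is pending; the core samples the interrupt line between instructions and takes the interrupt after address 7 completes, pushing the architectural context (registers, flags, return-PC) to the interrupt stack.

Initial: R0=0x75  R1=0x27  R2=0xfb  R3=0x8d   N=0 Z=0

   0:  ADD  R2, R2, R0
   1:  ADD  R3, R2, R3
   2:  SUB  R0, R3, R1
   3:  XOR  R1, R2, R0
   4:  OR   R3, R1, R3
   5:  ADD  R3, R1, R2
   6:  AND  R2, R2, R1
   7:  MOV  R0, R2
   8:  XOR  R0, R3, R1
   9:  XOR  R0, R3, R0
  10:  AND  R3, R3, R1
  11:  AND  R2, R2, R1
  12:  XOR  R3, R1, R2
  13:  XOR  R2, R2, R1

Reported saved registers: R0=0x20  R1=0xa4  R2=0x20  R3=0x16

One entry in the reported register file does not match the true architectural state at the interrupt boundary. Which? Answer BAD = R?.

after  0: R0=0x75 R1=0x27 R2=0x70 R3=0x8d  N=0 Z=0
after  1: R0=0x75 R1=0x27 R2=0x70 R3=0xfd  N=1 Z=0
after  2: R0=0xd6 R1=0x27 R2=0x70 R3=0xfd  N=1 Z=0
after  3: R0=0xd6 R1=0xa6 R2=0x70 R3=0xfd  N=1 Z=0
after  4: R0=0xd6 R1=0xa6 R2=0x70 R3=0xff  N=1 Z=0
after  5: R0=0xd6 R1=0xa6 R2=0x70 R3=0x16  N=0 Z=0
after  6: R0=0xd6 R1=0xa6 R2=0x20 R3=0x16  N=0 Z=0
after  7: R0=0x20 R1=0xa6 R2=0x20 R3=0x16  N=0 Z=0
-- IRQ taken; context saved, return-PC = 8 --
mismatch: R1: reported 0xa4 vs actual 0xa6

BAD = R1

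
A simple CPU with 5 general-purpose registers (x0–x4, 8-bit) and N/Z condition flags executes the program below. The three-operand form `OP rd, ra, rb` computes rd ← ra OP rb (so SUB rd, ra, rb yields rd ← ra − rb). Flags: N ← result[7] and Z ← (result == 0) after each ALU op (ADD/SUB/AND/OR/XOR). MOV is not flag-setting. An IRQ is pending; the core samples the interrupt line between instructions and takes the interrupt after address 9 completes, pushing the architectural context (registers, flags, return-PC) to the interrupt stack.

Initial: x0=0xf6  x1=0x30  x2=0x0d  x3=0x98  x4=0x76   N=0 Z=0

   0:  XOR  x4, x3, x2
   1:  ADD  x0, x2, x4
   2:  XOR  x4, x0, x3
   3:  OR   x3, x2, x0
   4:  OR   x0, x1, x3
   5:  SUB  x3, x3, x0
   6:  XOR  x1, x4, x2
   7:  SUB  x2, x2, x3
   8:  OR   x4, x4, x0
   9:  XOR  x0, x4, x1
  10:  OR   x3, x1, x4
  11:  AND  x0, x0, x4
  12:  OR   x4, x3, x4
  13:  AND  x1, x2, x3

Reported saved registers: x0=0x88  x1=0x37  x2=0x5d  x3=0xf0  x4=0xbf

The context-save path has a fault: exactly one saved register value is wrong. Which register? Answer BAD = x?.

BAD = x2

after  0: x0=0xf6 x1=0x30 x2=0x0d x3=0x98 x4=0x95  N=1 Z=0
after  1: x0=0xa2 x1=0x30 x2=0x0d x3=0x98 x4=0x95  N=1 Z=0
after  2: x0=0xa2 x1=0x30 x2=0x0d x3=0x98 x4=0x3a  N=0 Z=0
after  3: x0=0xa2 x1=0x30 x2=0x0d x3=0xaf x4=0x3a  N=1 Z=0
after  4: x0=0xbf x1=0x30 x2=0x0d x3=0xaf x4=0x3a  N=1 Z=0
after  5: x0=0xbf x1=0x30 x2=0x0d x3=0xf0 x4=0x3a  N=1 Z=0
after  6: x0=0xbf x1=0x37 x2=0x0d x3=0xf0 x4=0x3a  N=0 Z=0
after  7: x0=0xbf x1=0x37 x2=0x1d x3=0xf0 x4=0x3a  N=0 Z=0
after  8: x0=0xbf x1=0x37 x2=0x1d x3=0xf0 x4=0xbf  N=1 Z=0
after  9: x0=0x88 x1=0x37 x2=0x1d x3=0xf0 x4=0xbf  N=1 Z=0
-- IRQ taken; context saved, return-PC = 10 --
mismatch: x2: reported 0x5d vs actual 0x1d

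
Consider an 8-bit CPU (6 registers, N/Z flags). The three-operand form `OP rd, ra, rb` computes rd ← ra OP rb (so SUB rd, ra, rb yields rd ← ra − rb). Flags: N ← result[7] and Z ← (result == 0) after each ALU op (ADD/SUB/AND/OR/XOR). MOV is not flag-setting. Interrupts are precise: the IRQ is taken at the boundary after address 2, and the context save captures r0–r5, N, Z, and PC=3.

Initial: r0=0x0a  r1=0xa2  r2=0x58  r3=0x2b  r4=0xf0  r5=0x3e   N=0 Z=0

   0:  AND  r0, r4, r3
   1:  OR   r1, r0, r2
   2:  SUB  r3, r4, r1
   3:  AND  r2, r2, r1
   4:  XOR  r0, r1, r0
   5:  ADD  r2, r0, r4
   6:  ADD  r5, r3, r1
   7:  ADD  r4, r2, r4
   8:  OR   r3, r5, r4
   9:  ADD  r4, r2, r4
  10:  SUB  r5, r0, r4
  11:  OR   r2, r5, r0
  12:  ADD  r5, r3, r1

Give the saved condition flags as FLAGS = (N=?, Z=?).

FLAGS = (N=0, Z=0)

after  0: r0=0x20 r1=0xa2 r2=0x58 r3=0x2b r4=0xf0 r5=0x3e  N=0 Z=0
after  1: r0=0x20 r1=0x78 r2=0x58 r3=0x2b r4=0xf0 r5=0x3e  N=0 Z=0
after  2: r0=0x20 r1=0x78 r2=0x58 r3=0x78 r4=0xf0 r5=0x3e  N=0 Z=0
-- IRQ taken; context saved, return-PC = 3 --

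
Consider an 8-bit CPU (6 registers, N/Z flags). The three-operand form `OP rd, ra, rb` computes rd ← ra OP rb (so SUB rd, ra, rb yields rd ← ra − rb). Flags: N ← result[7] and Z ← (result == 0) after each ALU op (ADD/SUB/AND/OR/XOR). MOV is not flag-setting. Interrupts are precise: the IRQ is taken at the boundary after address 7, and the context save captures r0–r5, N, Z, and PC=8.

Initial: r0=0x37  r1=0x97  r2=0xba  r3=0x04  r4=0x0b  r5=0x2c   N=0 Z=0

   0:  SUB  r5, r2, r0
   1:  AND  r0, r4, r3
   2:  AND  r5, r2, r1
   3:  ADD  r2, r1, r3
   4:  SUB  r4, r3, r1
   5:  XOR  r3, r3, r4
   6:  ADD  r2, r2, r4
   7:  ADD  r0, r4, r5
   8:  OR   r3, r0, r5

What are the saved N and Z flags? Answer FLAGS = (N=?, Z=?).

after  0: r0=0x37 r1=0x97 r2=0xba r3=0x04 r4=0x0b r5=0x83  N=1 Z=0
after  1: r0=0x00 r1=0x97 r2=0xba r3=0x04 r4=0x0b r5=0x83  N=0 Z=1
after  2: r0=0x00 r1=0x97 r2=0xba r3=0x04 r4=0x0b r5=0x92  N=1 Z=0
after  3: r0=0x00 r1=0x97 r2=0x9b r3=0x04 r4=0x0b r5=0x92  N=1 Z=0
after  4: r0=0x00 r1=0x97 r2=0x9b r3=0x04 r4=0x6d r5=0x92  N=0 Z=0
after  5: r0=0x00 r1=0x97 r2=0x9b r3=0x69 r4=0x6d r5=0x92  N=0 Z=0
after  6: r0=0x00 r1=0x97 r2=0x08 r3=0x69 r4=0x6d r5=0x92  N=0 Z=0
after  7: r0=0xff r1=0x97 r2=0x08 r3=0x69 r4=0x6d r5=0x92  N=1 Z=0
-- IRQ taken; context saved, return-PC = 8 --

FLAGS = (N=1, Z=0)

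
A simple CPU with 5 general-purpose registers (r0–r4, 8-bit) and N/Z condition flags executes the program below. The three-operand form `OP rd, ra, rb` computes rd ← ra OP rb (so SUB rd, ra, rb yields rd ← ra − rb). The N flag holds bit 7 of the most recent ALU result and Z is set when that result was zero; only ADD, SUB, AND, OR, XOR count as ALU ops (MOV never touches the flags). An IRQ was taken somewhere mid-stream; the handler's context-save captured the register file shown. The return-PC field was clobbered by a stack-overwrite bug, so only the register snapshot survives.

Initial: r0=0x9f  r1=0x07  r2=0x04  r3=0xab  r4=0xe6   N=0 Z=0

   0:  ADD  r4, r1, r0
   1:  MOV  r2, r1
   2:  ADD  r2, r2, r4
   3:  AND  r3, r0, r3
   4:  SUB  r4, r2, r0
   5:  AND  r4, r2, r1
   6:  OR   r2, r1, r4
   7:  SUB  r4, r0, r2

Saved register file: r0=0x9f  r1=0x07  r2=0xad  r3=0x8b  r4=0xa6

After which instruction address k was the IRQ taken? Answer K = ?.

after  0: r0=0x9f r1=0x07 r2=0x04 r3=0xab r4=0xa6  N=1 Z=0
after  1: r0=0x9f r1=0x07 r2=0x07 r3=0xab r4=0xa6  N=1 Z=0
after  2: r0=0x9f r1=0x07 r2=0xad r3=0xab r4=0xa6  N=1 Z=0
after  3: r0=0x9f r1=0x07 r2=0xad r3=0x8b r4=0xa6  N=1 Z=0
-- IRQ taken; context saved, return-PC = 4 --

K = 3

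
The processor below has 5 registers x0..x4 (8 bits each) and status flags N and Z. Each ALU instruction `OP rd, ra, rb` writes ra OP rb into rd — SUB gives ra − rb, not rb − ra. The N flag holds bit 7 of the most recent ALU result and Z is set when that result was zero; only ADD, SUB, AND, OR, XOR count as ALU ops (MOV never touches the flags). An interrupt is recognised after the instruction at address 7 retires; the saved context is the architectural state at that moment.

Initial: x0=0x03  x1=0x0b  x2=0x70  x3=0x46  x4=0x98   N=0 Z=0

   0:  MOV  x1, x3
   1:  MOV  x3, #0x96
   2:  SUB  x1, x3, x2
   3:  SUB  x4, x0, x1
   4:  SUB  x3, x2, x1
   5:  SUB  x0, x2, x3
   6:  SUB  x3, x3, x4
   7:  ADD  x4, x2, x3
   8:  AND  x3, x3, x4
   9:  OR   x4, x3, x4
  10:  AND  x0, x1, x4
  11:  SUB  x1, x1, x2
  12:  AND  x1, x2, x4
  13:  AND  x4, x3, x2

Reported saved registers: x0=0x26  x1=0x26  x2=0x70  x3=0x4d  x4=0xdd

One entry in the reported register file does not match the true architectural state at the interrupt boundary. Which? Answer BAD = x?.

BAD = x3

after  0: x0=0x03 x1=0x46 x2=0x70 x3=0x46 x4=0x98  N=0 Z=0
after  1: x0=0x03 x1=0x46 x2=0x70 x3=0x96 x4=0x98  N=0 Z=0
after  2: x0=0x03 x1=0x26 x2=0x70 x3=0x96 x4=0x98  N=0 Z=0
after  3: x0=0x03 x1=0x26 x2=0x70 x3=0x96 x4=0xdd  N=1 Z=0
after  4: x0=0x03 x1=0x26 x2=0x70 x3=0x4a x4=0xdd  N=0 Z=0
after  5: x0=0x26 x1=0x26 x2=0x70 x3=0x4a x4=0xdd  N=0 Z=0
after  6: x0=0x26 x1=0x26 x2=0x70 x3=0x6d x4=0xdd  N=0 Z=0
after  7: x0=0x26 x1=0x26 x2=0x70 x3=0x6d x4=0xdd  N=1 Z=0
-- IRQ taken; context saved, return-PC = 8 --
mismatch: x3: reported 0x4d vs actual 0x6d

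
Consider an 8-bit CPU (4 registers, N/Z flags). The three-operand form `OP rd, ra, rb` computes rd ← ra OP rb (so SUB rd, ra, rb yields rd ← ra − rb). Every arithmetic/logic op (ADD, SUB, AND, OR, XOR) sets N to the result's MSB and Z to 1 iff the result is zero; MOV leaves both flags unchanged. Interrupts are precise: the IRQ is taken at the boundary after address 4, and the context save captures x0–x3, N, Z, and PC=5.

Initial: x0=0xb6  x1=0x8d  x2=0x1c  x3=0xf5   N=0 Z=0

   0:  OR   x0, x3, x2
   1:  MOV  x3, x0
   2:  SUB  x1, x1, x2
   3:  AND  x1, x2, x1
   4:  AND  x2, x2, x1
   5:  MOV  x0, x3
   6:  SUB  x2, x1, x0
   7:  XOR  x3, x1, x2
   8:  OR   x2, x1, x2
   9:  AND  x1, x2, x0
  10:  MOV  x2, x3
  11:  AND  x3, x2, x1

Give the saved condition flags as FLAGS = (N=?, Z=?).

FLAGS = (N=0, Z=0)

after  0: x0=0xfd x1=0x8d x2=0x1c x3=0xf5  N=1 Z=0
after  1: x0=0xfd x1=0x8d x2=0x1c x3=0xfd  N=1 Z=0
after  2: x0=0xfd x1=0x71 x2=0x1c x3=0xfd  N=0 Z=0
after  3: x0=0xfd x1=0x10 x2=0x1c x3=0xfd  N=0 Z=0
after  4: x0=0xfd x1=0x10 x2=0x10 x3=0xfd  N=0 Z=0
-- IRQ taken; context saved, return-PC = 5 --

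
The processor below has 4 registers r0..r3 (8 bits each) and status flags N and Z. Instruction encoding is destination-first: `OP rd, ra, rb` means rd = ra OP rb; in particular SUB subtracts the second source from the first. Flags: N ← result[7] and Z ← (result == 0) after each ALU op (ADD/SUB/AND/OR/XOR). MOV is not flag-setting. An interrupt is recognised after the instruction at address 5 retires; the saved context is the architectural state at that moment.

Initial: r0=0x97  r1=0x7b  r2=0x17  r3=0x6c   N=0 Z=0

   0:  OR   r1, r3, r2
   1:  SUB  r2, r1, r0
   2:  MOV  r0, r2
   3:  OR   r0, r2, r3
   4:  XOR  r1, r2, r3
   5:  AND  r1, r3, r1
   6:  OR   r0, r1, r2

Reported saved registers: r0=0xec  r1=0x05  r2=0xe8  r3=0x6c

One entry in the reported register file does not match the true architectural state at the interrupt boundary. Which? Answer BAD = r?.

after  0: r0=0x97 r1=0x7f r2=0x17 r3=0x6c  N=0 Z=0
after  1: r0=0x97 r1=0x7f r2=0xe8 r3=0x6c  N=1 Z=0
after  2: r0=0xe8 r1=0x7f r2=0xe8 r3=0x6c  N=1 Z=0
after  3: r0=0xec r1=0x7f r2=0xe8 r3=0x6c  N=1 Z=0
after  4: r0=0xec r1=0x84 r2=0xe8 r3=0x6c  N=1 Z=0
after  5: r0=0xec r1=0x04 r2=0xe8 r3=0x6c  N=0 Z=0
-- IRQ taken; context saved, return-PC = 6 --
mismatch: r1: reported 0x05 vs actual 0x04

BAD = r1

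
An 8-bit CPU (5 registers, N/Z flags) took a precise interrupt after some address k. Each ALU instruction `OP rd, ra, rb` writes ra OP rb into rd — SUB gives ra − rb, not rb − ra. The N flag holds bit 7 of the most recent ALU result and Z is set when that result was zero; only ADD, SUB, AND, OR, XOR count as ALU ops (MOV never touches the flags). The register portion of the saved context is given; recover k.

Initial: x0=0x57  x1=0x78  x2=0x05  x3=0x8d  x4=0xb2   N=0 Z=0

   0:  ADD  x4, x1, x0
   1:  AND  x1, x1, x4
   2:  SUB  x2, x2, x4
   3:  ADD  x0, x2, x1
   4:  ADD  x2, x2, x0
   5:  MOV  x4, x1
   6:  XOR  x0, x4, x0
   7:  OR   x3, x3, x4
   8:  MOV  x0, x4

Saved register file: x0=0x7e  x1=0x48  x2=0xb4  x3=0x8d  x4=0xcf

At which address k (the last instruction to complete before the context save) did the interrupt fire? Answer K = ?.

K = 4

after  0: x0=0x57 x1=0x78 x2=0x05 x3=0x8d x4=0xcf  N=1 Z=0
after  1: x0=0x57 x1=0x48 x2=0x05 x3=0x8d x4=0xcf  N=0 Z=0
after  2: x0=0x57 x1=0x48 x2=0x36 x3=0x8d x4=0xcf  N=0 Z=0
after  3: x0=0x7e x1=0x48 x2=0x36 x3=0x8d x4=0xcf  N=0 Z=0
after  4: x0=0x7e x1=0x48 x2=0xb4 x3=0x8d x4=0xcf  N=1 Z=0
-- IRQ taken; context saved, return-PC = 5 --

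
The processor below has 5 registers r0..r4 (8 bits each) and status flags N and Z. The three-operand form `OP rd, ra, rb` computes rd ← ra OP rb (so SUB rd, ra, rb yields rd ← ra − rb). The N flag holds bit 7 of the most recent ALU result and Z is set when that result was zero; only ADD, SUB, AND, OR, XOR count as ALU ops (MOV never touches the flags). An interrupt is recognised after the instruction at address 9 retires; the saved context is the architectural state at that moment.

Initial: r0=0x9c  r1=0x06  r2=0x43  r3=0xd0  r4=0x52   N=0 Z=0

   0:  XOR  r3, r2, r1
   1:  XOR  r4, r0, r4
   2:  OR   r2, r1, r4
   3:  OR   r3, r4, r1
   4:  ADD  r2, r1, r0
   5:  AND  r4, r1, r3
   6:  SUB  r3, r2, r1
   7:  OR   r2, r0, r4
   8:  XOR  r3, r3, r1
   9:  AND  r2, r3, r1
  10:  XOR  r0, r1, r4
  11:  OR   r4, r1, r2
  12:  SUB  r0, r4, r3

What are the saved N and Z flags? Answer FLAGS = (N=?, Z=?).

FLAGS = (N=0, Z=0)

after  0: r0=0x9c r1=0x06 r2=0x43 r3=0x45 r4=0x52  N=0 Z=0
after  1: r0=0x9c r1=0x06 r2=0x43 r3=0x45 r4=0xce  N=1 Z=0
after  2: r0=0x9c r1=0x06 r2=0xce r3=0x45 r4=0xce  N=1 Z=0
after  3: r0=0x9c r1=0x06 r2=0xce r3=0xce r4=0xce  N=1 Z=0
after  4: r0=0x9c r1=0x06 r2=0xa2 r3=0xce r4=0xce  N=1 Z=0
after  5: r0=0x9c r1=0x06 r2=0xa2 r3=0xce r4=0x06  N=0 Z=0
after  6: r0=0x9c r1=0x06 r2=0xa2 r3=0x9c r4=0x06  N=1 Z=0
after  7: r0=0x9c r1=0x06 r2=0x9e r3=0x9c r4=0x06  N=1 Z=0
after  8: r0=0x9c r1=0x06 r2=0x9e r3=0x9a r4=0x06  N=1 Z=0
after  9: r0=0x9c r1=0x06 r2=0x02 r3=0x9a r4=0x06  N=0 Z=0
-- IRQ taken; context saved, return-PC = 10 --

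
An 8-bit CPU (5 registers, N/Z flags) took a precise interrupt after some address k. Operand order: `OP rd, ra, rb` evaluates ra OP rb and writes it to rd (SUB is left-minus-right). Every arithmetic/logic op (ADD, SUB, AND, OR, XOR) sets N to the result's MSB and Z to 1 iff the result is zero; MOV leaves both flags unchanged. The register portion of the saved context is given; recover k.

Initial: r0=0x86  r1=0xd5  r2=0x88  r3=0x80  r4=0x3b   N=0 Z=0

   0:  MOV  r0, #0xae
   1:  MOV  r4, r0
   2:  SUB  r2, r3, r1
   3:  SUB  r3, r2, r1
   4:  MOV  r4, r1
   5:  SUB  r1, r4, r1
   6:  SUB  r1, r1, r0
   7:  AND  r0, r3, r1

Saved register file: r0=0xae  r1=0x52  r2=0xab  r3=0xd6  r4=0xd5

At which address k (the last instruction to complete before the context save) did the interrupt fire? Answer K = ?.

K = 6

after  0: r0=0xae r1=0xd5 r2=0x88 r3=0x80 r4=0x3b  N=0 Z=0
after  1: r0=0xae r1=0xd5 r2=0x88 r3=0x80 r4=0xae  N=0 Z=0
after  2: r0=0xae r1=0xd5 r2=0xab r3=0x80 r4=0xae  N=1 Z=0
after  3: r0=0xae r1=0xd5 r2=0xab r3=0xd6 r4=0xae  N=1 Z=0
after  4: r0=0xae r1=0xd5 r2=0xab r3=0xd6 r4=0xd5  N=1 Z=0
after  5: r0=0xae r1=0x00 r2=0xab r3=0xd6 r4=0xd5  N=0 Z=1
after  6: r0=0xae r1=0x52 r2=0xab r3=0xd6 r4=0xd5  N=0 Z=0
-- IRQ taken; context saved, return-PC = 7 --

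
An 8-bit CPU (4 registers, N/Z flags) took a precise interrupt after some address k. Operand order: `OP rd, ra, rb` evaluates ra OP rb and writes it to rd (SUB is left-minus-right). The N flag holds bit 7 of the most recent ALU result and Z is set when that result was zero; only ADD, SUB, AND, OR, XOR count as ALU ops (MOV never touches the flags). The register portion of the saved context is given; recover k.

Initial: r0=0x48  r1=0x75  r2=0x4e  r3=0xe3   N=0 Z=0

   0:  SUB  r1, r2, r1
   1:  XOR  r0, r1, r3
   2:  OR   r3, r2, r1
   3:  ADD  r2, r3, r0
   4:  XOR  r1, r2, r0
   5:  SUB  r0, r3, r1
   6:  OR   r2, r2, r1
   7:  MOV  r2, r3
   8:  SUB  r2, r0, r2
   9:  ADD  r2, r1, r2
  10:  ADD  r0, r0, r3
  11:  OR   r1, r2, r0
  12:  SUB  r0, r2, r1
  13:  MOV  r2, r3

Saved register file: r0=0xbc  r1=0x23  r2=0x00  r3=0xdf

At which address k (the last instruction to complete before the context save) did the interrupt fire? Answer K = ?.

after  0: r0=0x48 r1=0xd9 r2=0x4e r3=0xe3  N=1 Z=0
after  1: r0=0x3a r1=0xd9 r2=0x4e r3=0xe3  N=0 Z=0
after  2: r0=0x3a r1=0xd9 r2=0x4e r3=0xdf  N=1 Z=0
after  3: r0=0x3a r1=0xd9 r2=0x19 r3=0xdf  N=0 Z=0
after  4: r0=0x3a r1=0x23 r2=0x19 r3=0xdf  N=0 Z=0
after  5: r0=0xbc r1=0x23 r2=0x19 r3=0xdf  N=1 Z=0
after  6: r0=0xbc r1=0x23 r2=0x3b r3=0xdf  N=0 Z=0
after  7: r0=0xbc r1=0x23 r2=0xdf r3=0xdf  N=0 Z=0
after  8: r0=0xbc r1=0x23 r2=0xdd r3=0xdf  N=1 Z=0
after  9: r0=0xbc r1=0x23 r2=0x00 r3=0xdf  N=0 Z=1
-- IRQ taken; context saved, return-PC = 10 --

K = 9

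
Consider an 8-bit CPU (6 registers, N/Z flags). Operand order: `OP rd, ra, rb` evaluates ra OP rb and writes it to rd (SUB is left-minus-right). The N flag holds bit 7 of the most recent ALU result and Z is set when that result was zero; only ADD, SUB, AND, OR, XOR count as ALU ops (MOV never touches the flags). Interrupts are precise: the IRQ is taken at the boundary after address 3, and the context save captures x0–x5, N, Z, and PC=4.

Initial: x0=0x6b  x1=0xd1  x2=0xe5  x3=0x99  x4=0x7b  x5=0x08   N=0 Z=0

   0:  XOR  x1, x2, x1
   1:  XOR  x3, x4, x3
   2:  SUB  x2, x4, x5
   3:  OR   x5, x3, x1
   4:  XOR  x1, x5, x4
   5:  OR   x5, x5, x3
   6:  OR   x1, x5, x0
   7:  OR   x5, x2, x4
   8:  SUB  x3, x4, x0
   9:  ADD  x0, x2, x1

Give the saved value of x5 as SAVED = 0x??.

after  0: x0=0x6b x1=0x34 x2=0xe5 x3=0x99 x4=0x7b x5=0x08  N=0 Z=0
after  1: x0=0x6b x1=0x34 x2=0xe5 x3=0xe2 x4=0x7b x5=0x08  N=1 Z=0
after  2: x0=0x6b x1=0x34 x2=0x73 x3=0xe2 x4=0x7b x5=0x08  N=0 Z=0
after  3: x0=0x6b x1=0x34 x2=0x73 x3=0xe2 x4=0x7b x5=0xf6  N=1 Z=0
-- IRQ taken; context saved, return-PC = 4 --

SAVED = 0xf6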